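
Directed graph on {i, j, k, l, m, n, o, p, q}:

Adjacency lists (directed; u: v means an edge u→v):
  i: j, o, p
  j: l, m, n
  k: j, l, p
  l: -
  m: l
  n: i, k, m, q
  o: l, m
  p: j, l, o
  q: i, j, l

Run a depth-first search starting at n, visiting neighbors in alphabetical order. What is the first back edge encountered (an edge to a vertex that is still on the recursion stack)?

j->n

DFS from n (visiting neighbors in alphabetical order); mark gray on enter, black on exit:
n gray
  i gray
    j gray
      l gray
      l black
      m gray
        m→l: l black — skip
      m black
      j→n: n is gray → back edge
First back edge: j → n.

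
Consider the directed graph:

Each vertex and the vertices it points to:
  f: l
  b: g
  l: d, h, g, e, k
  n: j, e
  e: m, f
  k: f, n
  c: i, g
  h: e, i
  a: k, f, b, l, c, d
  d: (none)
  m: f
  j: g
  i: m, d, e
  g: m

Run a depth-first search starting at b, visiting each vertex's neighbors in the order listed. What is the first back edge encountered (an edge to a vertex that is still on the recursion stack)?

DFS from b (visiting each vertex's neighbors in the order listed); mark gray on enter, black on exit:
b gray
  g gray
    m gray
      f gray
        l gray
          d gray
          d black
          h gray
            e gray
              e→m: m is gray → back edge
First back edge: e → m.

e→m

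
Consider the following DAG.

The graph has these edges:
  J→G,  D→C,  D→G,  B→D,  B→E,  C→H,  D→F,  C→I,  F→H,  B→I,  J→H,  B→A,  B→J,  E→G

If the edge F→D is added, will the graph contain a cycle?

Yes

Adding F→D creates a cycle iff D can already reach F.
Path from D: D → F.
So D → … → F → D is a cycle.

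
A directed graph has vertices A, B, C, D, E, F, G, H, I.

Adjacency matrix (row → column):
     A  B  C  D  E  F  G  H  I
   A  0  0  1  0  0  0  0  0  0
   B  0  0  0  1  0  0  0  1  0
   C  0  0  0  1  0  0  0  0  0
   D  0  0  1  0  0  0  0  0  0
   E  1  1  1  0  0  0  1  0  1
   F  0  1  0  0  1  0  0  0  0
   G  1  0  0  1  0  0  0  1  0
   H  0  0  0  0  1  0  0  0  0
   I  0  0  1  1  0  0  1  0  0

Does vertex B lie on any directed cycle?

Yes

B is on a cycle iff B can reach itself via ≥1 edge.
B → H → E → B — yes.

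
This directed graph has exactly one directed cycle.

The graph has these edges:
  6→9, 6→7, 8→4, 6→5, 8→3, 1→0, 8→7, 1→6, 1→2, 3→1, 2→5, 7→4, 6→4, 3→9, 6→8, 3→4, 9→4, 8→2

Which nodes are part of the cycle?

1, 3, 6, 8

DFS with gray/black marking from 1:
1 gray
  6 gray
    4 gray
    4 black
    5 gray
    5 black
    9 gray
      9→4: 4 black — skip
    9 black
    8 gray
      7 gray
        7→4: 4 black — skip
      7 black
      2 gray
        2→5: 5 black — skip
      2 black
      8→4: 4 black — skip
      3 gray
        3→1: 1 is gray → back edge
Back edge closes the cycle 1 → 6 → 8 → 3 → 1; its vertices are {1, 3, 6, 8}.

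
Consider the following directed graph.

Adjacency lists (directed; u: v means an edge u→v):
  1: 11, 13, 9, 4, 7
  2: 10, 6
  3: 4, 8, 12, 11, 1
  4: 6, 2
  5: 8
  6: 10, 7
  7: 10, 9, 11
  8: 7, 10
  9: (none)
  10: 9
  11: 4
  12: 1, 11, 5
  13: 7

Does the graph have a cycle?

Yes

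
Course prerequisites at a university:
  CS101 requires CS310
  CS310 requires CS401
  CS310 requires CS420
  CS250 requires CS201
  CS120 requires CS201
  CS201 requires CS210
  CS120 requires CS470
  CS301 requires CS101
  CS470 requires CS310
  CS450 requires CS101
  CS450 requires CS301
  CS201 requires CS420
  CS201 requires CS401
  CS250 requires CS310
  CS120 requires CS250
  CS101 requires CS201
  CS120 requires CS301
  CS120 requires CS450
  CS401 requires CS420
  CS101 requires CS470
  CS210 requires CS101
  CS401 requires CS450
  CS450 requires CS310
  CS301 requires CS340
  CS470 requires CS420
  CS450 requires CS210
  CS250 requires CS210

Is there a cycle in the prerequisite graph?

Yes

DFS with white/gray/black marking, starting from CS120:
CS120 gray
  CS201 gray
    CS210 gray
      CS101 gray
        CS470 gray
          CS310 gray
            CS401 gray
              CS450 gray
                CS450→CS310: CS310 is gray → back edge
Back edge found, so a cycle exists: CS310 → CS401 → CS450 → CS310.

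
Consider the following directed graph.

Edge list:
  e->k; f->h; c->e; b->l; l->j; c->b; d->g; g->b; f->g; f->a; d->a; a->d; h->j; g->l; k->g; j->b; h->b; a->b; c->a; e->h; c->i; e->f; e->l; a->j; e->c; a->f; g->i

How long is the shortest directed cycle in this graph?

2

For each vertex v, BFS finds the shortest path from v back to v.
The shortest such closed walk is e → c → e, length 2.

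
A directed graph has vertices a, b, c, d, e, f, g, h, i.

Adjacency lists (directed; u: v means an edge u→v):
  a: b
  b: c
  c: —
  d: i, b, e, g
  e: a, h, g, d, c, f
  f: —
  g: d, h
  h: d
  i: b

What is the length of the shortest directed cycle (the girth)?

2

For each vertex v, BFS finds the shortest path from v back to v.
The shortest such closed walk is g → d → g, length 2.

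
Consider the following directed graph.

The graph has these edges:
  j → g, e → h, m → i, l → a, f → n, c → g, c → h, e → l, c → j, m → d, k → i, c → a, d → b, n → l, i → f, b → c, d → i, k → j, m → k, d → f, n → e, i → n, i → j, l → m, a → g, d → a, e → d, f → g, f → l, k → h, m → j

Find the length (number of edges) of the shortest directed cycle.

4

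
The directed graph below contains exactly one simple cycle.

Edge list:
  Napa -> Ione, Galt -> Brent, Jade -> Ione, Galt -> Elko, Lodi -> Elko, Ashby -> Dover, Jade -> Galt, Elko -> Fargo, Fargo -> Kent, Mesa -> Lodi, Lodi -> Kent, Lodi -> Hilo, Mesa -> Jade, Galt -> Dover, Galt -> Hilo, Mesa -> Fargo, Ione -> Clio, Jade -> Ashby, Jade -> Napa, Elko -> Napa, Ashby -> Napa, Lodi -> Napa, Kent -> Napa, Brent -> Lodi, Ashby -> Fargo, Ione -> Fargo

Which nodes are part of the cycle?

Ione, Kent, Napa, Fargo

DFS with gray/black marking from Ione:
Ione gray
  Fargo gray
    Kent gray
      Napa gray
        Napa→Ione: Ione is gray → back edge
Back edge closes the cycle Ione → Fargo → Kent → Napa → Ione; its vertices are {Ione, Kent, Napa, Fargo}.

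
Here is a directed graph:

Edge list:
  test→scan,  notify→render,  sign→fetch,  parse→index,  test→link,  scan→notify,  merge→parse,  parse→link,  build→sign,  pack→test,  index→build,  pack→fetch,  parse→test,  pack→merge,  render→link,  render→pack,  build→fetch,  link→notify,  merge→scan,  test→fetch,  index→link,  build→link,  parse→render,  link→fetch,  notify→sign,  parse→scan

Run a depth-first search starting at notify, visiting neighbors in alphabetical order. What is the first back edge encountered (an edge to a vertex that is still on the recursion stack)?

DFS from notify (visiting neighbors in alphabetical order); mark gray on enter, black on exit:
notify gray
  render gray
    link gray
      fetch gray
      fetch black
      link→notify: notify is gray → back edge
First back edge: link → notify.

link→notify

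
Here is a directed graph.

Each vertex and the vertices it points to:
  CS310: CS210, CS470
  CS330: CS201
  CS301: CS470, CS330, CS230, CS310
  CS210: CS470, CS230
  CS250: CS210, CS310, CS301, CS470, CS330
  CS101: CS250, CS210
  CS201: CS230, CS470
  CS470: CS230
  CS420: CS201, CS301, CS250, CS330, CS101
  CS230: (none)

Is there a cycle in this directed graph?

No

DFS with white/gray/black marking, starting from CS201:
CS201 gray
  CS230 gray
  CS230 black
  CS470 gray
    CS470→CS230: CS230 black — skip
  CS470 black
CS201 black
CS310 gray
  CS210 gray
    CS210→CS470: CS470 black — skip
    CS210→CS230: CS230 black — skip
  CS210 black
  CS310→CS470: CS470 black — skip
CS310 black
CS330 gray
  CS330→CS201: CS201 black — skip
CS330 black
CS301 gray
  CS301→CS470: CS470 black — skip
  CS301→CS330: CS330 black — skip
  CS301→CS230: CS230 black — skip
  CS301→CS310: CS310 black — skip
CS301 black
CS250 gray
  CS250→CS210: CS210 black — skip
  CS250→CS310: CS310 black — skip
  CS250→CS301: CS301 black — skip
  CS250→CS470: CS470 black — skip
  CS250→CS330: CS330 black — skip
CS250 black
CS101 gray
  CS101→CS250: CS250 black — skip
  CS101→CS210: CS210 black — skip
CS101 black
CS420 gray
  CS420→CS201: CS201 black — skip
  CS420→CS301: CS301 black — skip
  CS420→CS250: CS250 black — skip
  CS420→CS330: CS330 black — skip
  CS420→CS101: CS101 black — skip
CS420 black
Every edge goes to a white or black vertex — no back edge, so the graph is acyclic.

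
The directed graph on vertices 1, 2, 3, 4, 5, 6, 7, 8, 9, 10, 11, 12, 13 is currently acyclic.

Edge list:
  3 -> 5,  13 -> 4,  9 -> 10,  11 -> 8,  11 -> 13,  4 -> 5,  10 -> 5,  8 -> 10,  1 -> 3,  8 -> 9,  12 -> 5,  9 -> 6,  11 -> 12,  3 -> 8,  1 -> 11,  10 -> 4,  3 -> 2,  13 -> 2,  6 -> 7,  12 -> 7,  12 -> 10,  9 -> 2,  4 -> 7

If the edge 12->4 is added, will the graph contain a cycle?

Adding 12→4 creates a cycle iff 4 can already reach 12.
Explore from 4: no path reaches 12. The graph stays acyclic.

No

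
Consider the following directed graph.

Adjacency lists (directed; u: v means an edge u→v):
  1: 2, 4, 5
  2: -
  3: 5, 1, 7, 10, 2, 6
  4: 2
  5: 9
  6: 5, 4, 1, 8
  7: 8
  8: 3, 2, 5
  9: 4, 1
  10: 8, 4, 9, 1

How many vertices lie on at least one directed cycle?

A vertex is on a directed cycle iff it belongs to a strongly connected component of size ≥ 2 (or has a self-loop).
The vertices on cycles are {1, 3, 5, 6, 7, 8, 9, 10} — 8 in total.

8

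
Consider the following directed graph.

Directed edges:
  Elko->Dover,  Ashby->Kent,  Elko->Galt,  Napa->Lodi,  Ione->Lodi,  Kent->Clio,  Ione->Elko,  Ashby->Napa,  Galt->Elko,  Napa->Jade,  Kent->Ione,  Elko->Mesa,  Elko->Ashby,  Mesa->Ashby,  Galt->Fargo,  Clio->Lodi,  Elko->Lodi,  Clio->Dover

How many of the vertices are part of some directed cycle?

6

A vertex is on a directed cycle iff it belongs to a strongly connected component of size ≥ 2 (or has a self-loop).
The vertices on cycles are {Elko, Galt, Ione, Kent, Mesa, Ashby} — 6 in total.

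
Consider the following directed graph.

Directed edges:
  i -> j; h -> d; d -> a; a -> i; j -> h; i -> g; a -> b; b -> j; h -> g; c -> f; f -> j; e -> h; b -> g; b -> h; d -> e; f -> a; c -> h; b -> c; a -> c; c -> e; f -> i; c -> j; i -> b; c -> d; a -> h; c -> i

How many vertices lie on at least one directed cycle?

9

A vertex is on a directed cycle iff it belongs to a strongly connected component of size ≥ 2 (or has a self-loop).
The vertices on cycles are {a, b, c, d, e, f, h, i, j} — 9 in total.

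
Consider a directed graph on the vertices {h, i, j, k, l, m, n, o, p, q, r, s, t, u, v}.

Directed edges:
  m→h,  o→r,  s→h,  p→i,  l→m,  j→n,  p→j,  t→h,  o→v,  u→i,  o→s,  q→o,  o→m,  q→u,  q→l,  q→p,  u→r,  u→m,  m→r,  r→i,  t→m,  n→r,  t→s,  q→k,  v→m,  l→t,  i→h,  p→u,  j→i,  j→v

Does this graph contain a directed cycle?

DFS with white/gray/black marking, starting from o:
o gray
  r gray
    i gray
      h gray
      h black
    i black
  r black
  v gray
    m gray
      m→r: r black — skip
      m→h: h black — skip
    m black
  v black
  s gray
    s→h: h black — skip
  s black
  o→m: m black — skip
o black
j gray
  n gray
    n→r: r black — skip
  n black
  j→i: i black — skip
  j→v: v black — skip
j black
k gray
k black
l gray
  l→m: m black — skip
  t gray
    t→s: s black — skip
    t→h: h black — skip
    t→m: m black — skip
  t black
l black
p gray
  u gray
    u→r: r black — skip
    u→m: m black — skip
    u→i: i black — skip
  u black
  p→j: j black — skip
  p→i: i black — skip
p black
q gray
  q→p: p black — skip
  q→k: k black — skip
  q→l: l black — skip
  q→o: o black — skip
  q→u: u black — skip
q black
Every edge goes to a white or black vertex — no back edge, so the graph is acyclic.

No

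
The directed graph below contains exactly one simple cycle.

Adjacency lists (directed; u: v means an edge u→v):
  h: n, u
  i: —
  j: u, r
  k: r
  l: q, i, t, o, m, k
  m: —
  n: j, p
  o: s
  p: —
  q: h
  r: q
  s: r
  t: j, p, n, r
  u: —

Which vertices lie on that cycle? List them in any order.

DFS with gray/black marking from q:
q gray
  h gray
    n gray
      j gray
        u gray
        u black
        r gray
          r→q: q is gray → back edge
Back edge closes the cycle q → h → n → j → r → q; its vertices are {h, j, n, q, r}.

h, j, n, q, r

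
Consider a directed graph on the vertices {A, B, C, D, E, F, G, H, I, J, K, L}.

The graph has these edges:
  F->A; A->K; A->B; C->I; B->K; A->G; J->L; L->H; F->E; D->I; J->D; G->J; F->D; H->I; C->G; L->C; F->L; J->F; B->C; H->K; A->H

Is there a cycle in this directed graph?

Yes

DFS with white/gray/black marking, starting from G:
G gray
  J gray
    F gray
      D gray
        I gray
        I black
      D black
      A gray
        K gray
        K black
        A→G: G is gray → back edge
Back edge found, so a cycle exists: G → J → F → A → G.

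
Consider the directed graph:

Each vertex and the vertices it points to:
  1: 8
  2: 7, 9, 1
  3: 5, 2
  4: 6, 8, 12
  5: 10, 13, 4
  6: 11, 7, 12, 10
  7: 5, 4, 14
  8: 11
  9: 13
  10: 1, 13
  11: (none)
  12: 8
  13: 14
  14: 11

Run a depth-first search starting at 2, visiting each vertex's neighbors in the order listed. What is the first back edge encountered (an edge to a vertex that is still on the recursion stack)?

DFS from 2 (visiting each vertex's neighbors in the order listed); mark gray on enter, black on exit:
2 gray
  7 gray
    5 gray
      10 gray
        1 gray
          8 gray
            11 gray
            11 black
          8 black
        1 black
        13 gray
          14 gray
            14→11: 11 black — skip
          14 black
        13 black
      10 black
      5→13: 13 black — skip
      4 gray
        6 gray
          6→11: 11 black — skip
          6→7: 7 is gray → back edge
First back edge: 6 → 7.

6→7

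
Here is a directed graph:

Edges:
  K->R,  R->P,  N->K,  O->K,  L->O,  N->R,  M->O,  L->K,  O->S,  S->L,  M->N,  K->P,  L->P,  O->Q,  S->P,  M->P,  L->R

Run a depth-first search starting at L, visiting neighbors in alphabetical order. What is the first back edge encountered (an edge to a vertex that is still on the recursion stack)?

S→L

DFS from L (visiting neighbors in alphabetical order); mark gray on enter, black on exit:
L gray
  K gray
    P gray
    P black
    R gray
      R→P: P black — skip
    R black
  K black
  O gray
    O→K: K black — skip
    Q gray
    Q black
    S gray
      S→L: L is gray → back edge
First back edge: S → L.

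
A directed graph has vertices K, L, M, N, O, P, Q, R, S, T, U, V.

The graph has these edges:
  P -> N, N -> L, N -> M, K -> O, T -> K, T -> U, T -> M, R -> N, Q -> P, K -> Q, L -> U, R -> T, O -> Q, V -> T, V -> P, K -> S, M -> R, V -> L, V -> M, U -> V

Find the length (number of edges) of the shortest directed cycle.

3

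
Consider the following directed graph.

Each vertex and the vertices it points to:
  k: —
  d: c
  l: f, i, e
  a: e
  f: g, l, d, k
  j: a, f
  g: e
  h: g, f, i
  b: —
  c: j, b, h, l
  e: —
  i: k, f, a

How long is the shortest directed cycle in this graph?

For each vertex v, BFS finds the shortest path from v back to v.
The shortest such closed walk is l → f → l, length 2.

2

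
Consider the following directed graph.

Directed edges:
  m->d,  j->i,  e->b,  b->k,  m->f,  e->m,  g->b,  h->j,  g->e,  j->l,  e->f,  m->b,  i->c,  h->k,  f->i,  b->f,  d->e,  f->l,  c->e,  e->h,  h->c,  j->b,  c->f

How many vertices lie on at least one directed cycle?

9

A vertex is on a directed cycle iff it belongs to a strongly connected component of size ≥ 2 (or has a self-loop).
The vertices on cycles are {b, c, d, e, f, h, i, j, m} — 9 in total.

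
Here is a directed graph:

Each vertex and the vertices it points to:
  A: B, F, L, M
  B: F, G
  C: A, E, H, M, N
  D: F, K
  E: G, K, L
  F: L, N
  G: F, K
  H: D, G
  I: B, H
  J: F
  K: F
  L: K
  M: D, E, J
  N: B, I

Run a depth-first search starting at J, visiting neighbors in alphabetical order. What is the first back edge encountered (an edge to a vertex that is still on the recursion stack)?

DFS from J (visiting neighbors in alphabetical order); mark gray on enter, black on exit:
J gray
  F gray
    L gray
      K gray
        K→F: F is gray → back edge
First back edge: K → F.

K→F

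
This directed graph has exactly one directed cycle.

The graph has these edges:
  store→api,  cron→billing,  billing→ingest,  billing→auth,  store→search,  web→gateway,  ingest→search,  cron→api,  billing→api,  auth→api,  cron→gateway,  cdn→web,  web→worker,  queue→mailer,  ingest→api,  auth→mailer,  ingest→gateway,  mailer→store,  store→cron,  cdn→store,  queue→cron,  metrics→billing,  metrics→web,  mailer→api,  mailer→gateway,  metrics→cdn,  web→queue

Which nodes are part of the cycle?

DFS with gray/black marking from billing:
billing gray
  api gray
  api black
  auth gray
    auth→api: api black — skip
    mailer gray
      store gray
        store→api: api black — skip
        cron gray
          gateway gray
          gateway black
          cron→billing: billing is gray → back edge
Back edge closes the cycle billing → auth → mailer → store → cron → billing; its vertices are {auth, cron, store, mailer, billing}.

auth, cron, store, mailer, billing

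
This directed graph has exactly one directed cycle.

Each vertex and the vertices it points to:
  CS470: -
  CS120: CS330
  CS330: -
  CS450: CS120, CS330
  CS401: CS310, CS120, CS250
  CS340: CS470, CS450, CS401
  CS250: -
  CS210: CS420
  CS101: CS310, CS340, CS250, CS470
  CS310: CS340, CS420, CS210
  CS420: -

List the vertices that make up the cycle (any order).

CS310, CS340, CS401

DFS with gray/black marking from CS310:
CS310 gray
  CS340 gray
    CS470 gray
    CS470 black
    CS450 gray
      CS120 gray
        CS330 gray
        CS330 black
      CS120 black
      CS450→CS330: CS330 black — skip
    CS450 black
    CS401 gray
      CS401→CS310: CS310 is gray → back edge
Back edge closes the cycle CS310 → CS340 → CS401 → CS310; its vertices are {CS310, CS340, CS401}.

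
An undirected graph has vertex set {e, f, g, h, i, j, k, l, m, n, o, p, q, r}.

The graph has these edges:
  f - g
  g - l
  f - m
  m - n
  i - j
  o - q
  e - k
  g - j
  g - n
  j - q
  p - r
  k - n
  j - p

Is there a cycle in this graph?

DFS, tracking each vertex's parent; an edge to a visited non-parent vertex closes a cycle.
Start from h:
visit h (parent –)
visit e (parent –)
  visit k (parent e)
    k–e: parent, skip
    visit n (parent k)
      visit g (parent n)
        visit f (parent g)
          f–g: parent, skip
          visit m (parent f)
            m–n: n visited and ≠ parent → cycle
Cycle: n – g – f – m – n.

Yes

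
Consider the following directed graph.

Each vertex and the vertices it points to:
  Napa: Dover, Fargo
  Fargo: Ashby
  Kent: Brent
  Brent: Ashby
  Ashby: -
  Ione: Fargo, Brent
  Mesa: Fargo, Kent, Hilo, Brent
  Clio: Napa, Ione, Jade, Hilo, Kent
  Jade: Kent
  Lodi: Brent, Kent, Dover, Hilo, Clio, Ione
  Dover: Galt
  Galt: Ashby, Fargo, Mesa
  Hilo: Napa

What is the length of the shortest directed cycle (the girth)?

For each vertex v, BFS finds the shortest path from v back to v.
The shortest such closed walk is Dover → Galt → Mesa → Hilo → Napa → Dover, length 5.

5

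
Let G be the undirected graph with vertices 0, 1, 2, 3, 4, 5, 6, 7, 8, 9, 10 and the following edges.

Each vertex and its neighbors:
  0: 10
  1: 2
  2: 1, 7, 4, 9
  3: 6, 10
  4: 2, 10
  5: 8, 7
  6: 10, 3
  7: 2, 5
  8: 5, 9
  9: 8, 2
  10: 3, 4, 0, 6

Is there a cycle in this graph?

DFS, tracking each vertex's parent; an edge to a visited non-parent vertex closes a cycle.
Start from 2:
visit 2 (parent –)
  visit 1 (parent 2)
    1–2: parent, skip
  visit 7 (parent 2)
    7–2: parent, skip
    visit 5 (parent 7)
      visit 8 (parent 5)
        8–5: parent, skip
        visit 9 (parent 8)
          9–8: parent, skip
          9–2: 2 visited and ≠ parent → cycle
Cycle: 2 – 7 – 5 – 8 – 9 – 2.

Yes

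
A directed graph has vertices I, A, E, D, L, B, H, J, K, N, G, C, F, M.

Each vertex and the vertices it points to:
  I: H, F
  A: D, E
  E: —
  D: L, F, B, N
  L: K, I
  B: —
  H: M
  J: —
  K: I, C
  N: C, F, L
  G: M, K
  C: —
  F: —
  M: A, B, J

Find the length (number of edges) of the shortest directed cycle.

For each vertex v, BFS finds the shortest path from v back to v.
The shortest such closed walk is M → A → D → L → I → H → M, length 6.

6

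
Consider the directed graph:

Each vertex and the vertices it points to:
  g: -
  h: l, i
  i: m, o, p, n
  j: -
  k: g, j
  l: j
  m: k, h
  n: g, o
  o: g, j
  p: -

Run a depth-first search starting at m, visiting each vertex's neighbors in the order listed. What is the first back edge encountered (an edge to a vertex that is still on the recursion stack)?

i→m

DFS from m (visiting each vertex's neighbors in the order listed); mark gray on enter, black on exit:
m gray
  k gray
    g gray
    g black
    j gray
    j black
  k black
  h gray
    l gray
      l→j: j black — skip
    l black
    i gray
      i→m: m is gray → back edge
First back edge: i → m.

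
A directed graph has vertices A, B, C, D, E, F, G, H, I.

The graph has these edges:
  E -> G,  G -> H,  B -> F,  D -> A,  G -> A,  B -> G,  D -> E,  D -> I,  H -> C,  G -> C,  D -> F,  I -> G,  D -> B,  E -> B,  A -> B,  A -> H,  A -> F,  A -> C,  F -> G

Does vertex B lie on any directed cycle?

B is on a cycle iff B can reach itself via ≥1 edge.
B → G → A → B — yes.

Yes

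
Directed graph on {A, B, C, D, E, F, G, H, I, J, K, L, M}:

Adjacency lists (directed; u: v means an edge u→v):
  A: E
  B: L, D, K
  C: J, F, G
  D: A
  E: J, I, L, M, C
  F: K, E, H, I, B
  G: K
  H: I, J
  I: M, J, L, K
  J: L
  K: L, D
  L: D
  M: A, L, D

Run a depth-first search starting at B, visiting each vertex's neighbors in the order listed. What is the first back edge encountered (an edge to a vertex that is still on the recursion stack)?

J->L

DFS from B (visiting each vertex's neighbors in the order listed); mark gray on enter, black on exit:
B gray
  L gray
    D gray
      A gray
        E gray
          J gray
            J→L: L is gray → back edge
First back edge: J → L.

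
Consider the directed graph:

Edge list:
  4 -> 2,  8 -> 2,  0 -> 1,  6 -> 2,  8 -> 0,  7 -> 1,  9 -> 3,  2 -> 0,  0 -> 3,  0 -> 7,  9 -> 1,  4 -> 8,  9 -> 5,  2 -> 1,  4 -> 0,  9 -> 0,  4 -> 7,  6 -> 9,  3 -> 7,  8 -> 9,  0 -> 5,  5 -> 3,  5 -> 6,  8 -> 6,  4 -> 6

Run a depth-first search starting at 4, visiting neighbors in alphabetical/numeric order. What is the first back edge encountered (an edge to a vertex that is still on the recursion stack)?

DFS from 4 (visiting neighbors in alphabetical/numeric order); mark gray on enter, black on exit:
4 gray
  0 gray
    1 gray
    1 black
    3 gray
      7 gray
        7→1: 1 black — skip
      7 black
    3 black
    5 gray
      5→3: 3 black — skip
      6 gray
        2 gray
          2→0: 0 is gray → back edge
First back edge: 2 → 0.

2→0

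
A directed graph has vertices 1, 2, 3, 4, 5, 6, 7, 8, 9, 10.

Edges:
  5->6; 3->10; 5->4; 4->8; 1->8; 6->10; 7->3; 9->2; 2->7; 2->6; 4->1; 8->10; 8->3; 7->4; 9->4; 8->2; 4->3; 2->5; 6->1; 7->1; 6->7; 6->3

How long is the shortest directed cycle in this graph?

For each vertex v, BFS finds the shortest path from v back to v.
The shortest such closed walk is 2 → 6 → 1 → 8 → 2, length 4.

4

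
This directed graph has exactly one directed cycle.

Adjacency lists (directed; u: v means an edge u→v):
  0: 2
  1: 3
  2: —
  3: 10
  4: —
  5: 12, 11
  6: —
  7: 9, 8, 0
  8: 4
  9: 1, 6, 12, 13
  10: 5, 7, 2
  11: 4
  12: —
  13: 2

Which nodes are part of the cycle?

1, 3, 7, 9, 10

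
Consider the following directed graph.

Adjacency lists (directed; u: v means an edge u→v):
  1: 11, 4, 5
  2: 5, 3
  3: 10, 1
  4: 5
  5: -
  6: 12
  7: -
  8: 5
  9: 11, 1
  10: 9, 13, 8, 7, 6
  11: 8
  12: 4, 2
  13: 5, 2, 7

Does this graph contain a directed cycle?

DFS with white/gray/black marking, starting from 1:
1 gray
  11 gray
    8 gray
      5 gray
      5 black
    8 black
  11 black
  4 gray
    4→5: 5 black — skip
  4 black
  1→5: 5 black — skip
1 black
2 gray
  2→5: 5 black — skip
  3 gray
    10 gray
      9 gray
        9→11: 11 black — skip
        9→1: 1 black — skip
      9 black
      13 gray
        13→5: 5 black — skip
        13→2: 2 is gray → back edge
Back edge found, so a cycle exists: 2 → 3 → 10 → 13 → 2.

Yes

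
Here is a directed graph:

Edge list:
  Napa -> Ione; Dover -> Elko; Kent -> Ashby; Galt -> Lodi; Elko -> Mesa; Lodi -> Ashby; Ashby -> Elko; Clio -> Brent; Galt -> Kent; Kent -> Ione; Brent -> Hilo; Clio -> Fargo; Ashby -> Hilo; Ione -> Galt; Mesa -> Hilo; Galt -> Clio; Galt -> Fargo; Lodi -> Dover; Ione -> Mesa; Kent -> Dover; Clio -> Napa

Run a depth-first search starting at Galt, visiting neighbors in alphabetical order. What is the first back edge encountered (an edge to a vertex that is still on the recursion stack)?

Ione->Galt

DFS from Galt (visiting neighbors in alphabetical order); mark gray on enter, black on exit:
Galt gray
  Clio gray
    Brent gray
      Hilo gray
      Hilo black
    Brent black
    Fargo gray
    Fargo black
    Napa gray
      Ione gray
        Ione→Galt: Galt is gray → back edge
First back edge: Ione → Galt.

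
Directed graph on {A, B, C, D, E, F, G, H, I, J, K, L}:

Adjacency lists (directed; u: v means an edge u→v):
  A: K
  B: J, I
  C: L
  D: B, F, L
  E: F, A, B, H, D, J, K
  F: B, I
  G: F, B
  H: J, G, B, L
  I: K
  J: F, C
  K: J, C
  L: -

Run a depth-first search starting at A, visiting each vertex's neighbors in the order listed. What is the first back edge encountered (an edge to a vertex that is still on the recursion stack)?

B->J

DFS from A (visiting each vertex's neighbors in the order listed); mark gray on enter, black on exit:
A gray
  K gray
    J gray
      F gray
        B gray
          B→J: J is gray → back edge
First back edge: B → J.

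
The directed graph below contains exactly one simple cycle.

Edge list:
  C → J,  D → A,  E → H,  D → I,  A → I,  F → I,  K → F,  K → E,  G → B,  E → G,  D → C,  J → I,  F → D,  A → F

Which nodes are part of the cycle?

DFS with gray/black marking from F:
F gray
  I gray
  I black
  D gray
    C gray
      J gray
        J→I: I black — skip
      J black
    C black
    A gray
      A→F: F is gray → back edge
Back edge closes the cycle F → D → A → F; its vertices are {A, D, F}.

A, D, F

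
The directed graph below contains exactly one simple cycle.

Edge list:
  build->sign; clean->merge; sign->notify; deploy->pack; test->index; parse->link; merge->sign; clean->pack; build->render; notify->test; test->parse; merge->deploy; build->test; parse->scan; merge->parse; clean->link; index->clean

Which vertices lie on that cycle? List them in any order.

sign, test, clean, index, merge, notify

DFS with gray/black marking from test:
test gray
  parse gray
    scan gray
    scan black
    link gray
    link black
  parse black
  index gray
    clean gray
      clean→link: link black — skip
      merge gray
        merge→parse: parse black — skip
        deploy gray
          pack gray
          pack black
        deploy black
        sign gray
          notify gray
            notify→test: test is gray → back edge
Back edge closes the cycle test → index → clean → merge → sign → notify → test; its vertices are {sign, test, clean, index, merge, notify}.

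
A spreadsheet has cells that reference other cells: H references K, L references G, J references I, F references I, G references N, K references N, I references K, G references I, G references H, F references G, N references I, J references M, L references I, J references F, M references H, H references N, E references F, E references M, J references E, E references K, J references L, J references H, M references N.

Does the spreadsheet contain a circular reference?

DFS with white/gray/black marking, starting from M:
M gray
  H gray
    N gray
      I gray
        K gray
          K→N: N is gray → back edge
Back edge found, so a cycle exists: N → I → K → N.

Yes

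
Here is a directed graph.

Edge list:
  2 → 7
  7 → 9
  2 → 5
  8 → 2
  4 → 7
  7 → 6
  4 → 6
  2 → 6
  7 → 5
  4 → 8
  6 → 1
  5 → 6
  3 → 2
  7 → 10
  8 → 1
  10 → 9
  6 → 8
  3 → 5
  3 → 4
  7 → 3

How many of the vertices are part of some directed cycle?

7

A vertex is on a directed cycle iff it belongs to a strongly connected component of size ≥ 2 (or has a self-loop).
The vertices on cycles are {2, 3, 4, 5, 6, 7, 8} — 7 in total.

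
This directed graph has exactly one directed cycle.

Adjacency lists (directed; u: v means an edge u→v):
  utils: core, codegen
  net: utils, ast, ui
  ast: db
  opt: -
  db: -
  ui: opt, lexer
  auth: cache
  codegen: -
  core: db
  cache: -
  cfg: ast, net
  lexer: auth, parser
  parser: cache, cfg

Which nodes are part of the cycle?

DFS with gray/black marking from parser:
parser gray
  cache gray
  cache black
  cfg gray
    ast gray
      db gray
      db black
    ast black
    net gray
      utils gray
        core gray
          core→db: db black — skip
        core black
        codegen gray
        codegen black
      utils black
      net→ast: ast black — skip
      ui gray
        opt gray
        opt black
        lexer gray
          auth gray
            auth→cache: cache black — skip
          auth black
          lexer→parser: parser is gray → back edge
Back edge closes the cycle parser → cfg → net → ui → lexer → parser; its vertices are {ui, cfg, net, lexer, parser}.

ui, cfg, net, lexer, parser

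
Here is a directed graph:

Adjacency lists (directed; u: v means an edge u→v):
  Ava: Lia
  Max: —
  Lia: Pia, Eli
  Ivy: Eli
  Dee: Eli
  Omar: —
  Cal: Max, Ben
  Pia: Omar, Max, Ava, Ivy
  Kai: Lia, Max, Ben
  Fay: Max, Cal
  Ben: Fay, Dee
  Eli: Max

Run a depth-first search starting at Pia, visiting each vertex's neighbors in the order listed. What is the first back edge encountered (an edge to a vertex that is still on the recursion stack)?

DFS from Pia (visiting each vertex's neighbors in the order listed); mark gray on enter, black on exit:
Pia gray
  Omar gray
  Omar black
  Max gray
  Max black
  Ava gray
    Lia gray
      Lia→Pia: Pia is gray → back edge
First back edge: Lia → Pia.

Lia→Pia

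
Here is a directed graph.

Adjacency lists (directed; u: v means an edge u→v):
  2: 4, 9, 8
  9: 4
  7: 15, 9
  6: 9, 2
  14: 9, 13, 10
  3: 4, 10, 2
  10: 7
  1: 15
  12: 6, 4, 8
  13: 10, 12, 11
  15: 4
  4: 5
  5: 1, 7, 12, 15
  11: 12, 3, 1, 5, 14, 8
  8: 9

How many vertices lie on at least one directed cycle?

13

A vertex is on a directed cycle iff it belongs to a strongly connected component of size ≥ 2 (or has a self-loop).
The vertices on cycles are {1, 2, 4, 5, 6, 7, 8, 9, 11, 12, 13, 14, 15} — 13 in total.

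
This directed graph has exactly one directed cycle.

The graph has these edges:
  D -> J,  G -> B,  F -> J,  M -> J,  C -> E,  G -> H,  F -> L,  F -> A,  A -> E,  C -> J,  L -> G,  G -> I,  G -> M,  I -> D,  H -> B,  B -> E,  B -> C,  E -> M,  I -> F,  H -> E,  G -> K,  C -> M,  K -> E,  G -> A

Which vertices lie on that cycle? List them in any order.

DFS with gray/black marking from G:
G gray
  A gray
    E gray
      M gray
        J gray
        J black
      M black
    E black
  A black
  B gray
    C gray
      C→J: J black — skip
      C→M: M black — skip
      C→E: E black — skip
    C black
    B→E: E black — skip
  B black
  G→M: M black — skip
  H gray
    H→B: B black — skip
    H→E: E black — skip
  H black
  I gray
    D gray
      D→J: J black — skip
    D black
    F gray
      F→J: J black — skip
      L gray
        L→G: G is gray → back edge
Back edge closes the cycle G → I → F → L → G; its vertices are {F, G, I, L}.

F, G, I, L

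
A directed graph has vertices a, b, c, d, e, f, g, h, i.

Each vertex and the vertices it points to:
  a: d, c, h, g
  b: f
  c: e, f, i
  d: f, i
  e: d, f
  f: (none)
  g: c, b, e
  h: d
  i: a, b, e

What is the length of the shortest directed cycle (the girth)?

3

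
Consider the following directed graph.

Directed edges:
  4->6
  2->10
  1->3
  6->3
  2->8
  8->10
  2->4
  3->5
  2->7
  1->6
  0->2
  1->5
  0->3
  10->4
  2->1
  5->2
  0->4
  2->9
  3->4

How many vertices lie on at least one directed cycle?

A vertex is on a directed cycle iff it belongs to a strongly connected component of size ≥ 2 (or has a self-loop).
The vertices on cycles are {1, 2, 3, 4, 5, 6, 8, 10} — 8 in total.

8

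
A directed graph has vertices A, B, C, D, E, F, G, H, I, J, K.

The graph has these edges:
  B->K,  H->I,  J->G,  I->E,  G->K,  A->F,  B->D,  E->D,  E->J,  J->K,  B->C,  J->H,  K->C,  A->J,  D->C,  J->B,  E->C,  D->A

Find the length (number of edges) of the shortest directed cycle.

For each vertex v, BFS finds the shortest path from v back to v.
The shortest such closed walk is A → J → B → D → A, length 4.

4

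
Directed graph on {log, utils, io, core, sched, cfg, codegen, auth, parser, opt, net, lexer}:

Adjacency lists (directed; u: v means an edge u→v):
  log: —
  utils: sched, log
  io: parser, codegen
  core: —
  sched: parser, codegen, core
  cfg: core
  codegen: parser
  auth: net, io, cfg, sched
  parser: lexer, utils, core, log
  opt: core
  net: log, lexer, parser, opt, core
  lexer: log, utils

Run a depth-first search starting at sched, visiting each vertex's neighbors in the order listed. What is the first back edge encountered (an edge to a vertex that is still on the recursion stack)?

DFS from sched (visiting each vertex's neighbors in the order listed); mark gray on enter, black on exit:
sched gray
  parser gray
    lexer gray
      log gray
      log black
      utils gray
        utils→sched: sched is gray → back edge
First back edge: utils → sched.

utils→sched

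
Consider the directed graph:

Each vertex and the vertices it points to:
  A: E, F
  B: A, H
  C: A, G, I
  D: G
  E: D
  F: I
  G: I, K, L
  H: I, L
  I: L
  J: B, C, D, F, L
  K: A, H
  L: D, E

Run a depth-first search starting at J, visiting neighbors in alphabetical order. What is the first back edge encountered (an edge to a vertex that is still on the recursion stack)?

L->D

DFS from J (visiting neighbors in alphabetical order); mark gray on enter, black on exit:
J gray
  B gray
    A gray
      E gray
        D gray
          G gray
            I gray
              L gray
                L→D: D is gray → back edge
First back edge: L → D.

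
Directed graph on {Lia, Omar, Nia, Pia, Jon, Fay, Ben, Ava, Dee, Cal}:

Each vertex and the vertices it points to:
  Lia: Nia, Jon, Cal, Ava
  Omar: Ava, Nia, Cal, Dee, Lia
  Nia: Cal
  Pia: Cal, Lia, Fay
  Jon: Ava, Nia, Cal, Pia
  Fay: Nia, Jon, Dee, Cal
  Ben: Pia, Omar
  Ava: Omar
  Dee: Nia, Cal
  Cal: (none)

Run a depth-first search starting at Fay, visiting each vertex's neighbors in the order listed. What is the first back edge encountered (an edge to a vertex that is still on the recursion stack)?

Omar->Ava

DFS from Fay (visiting each vertex's neighbors in the order listed); mark gray on enter, black on exit:
Fay gray
  Nia gray
    Cal gray
    Cal black
  Nia black
  Jon gray
    Ava gray
      Omar gray
        Omar→Ava: Ava is gray → back edge
First back edge: Omar → Ava.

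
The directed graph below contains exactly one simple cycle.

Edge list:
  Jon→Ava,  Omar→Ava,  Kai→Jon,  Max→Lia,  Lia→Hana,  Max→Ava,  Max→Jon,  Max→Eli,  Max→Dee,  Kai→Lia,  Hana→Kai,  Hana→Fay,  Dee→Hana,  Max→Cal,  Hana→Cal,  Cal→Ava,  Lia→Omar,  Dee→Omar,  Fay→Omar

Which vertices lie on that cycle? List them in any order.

DFS with gray/black marking from Hana:
Hana gray
  Fay gray
    Omar gray
      Ava gray
      Ava black
    Omar black
  Fay black
  Cal gray
    Cal→Ava: Ava black — skip
  Cal black
  Kai gray
    Jon gray
      Jon→Ava: Ava black — skip
    Jon black
    Lia gray
      Lia→Omar: Omar black — skip
      Lia→Hana: Hana is gray → back edge
Back edge closes the cycle Hana → Kai → Lia → Hana; its vertices are {Kai, Lia, Hana}.

Kai, Lia, Hana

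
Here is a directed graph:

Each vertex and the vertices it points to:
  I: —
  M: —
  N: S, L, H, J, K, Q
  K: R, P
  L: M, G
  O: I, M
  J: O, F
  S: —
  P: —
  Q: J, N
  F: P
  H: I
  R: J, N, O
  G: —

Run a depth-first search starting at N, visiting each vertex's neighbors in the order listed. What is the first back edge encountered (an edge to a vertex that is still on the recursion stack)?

R→N

DFS from N (visiting each vertex's neighbors in the order listed); mark gray on enter, black on exit:
N gray
  S gray
  S black
  L gray
    M gray
    M black
    G gray
    G black
  L black
  H gray
    I gray
    I black
  H black
  J gray
    O gray
      O→I: I black — skip
      O→M: M black — skip
    O black
    F gray
      P gray
      P black
    F black
  J black
  K gray
    R gray
      R→J: J black — skip
      R→N: N is gray → back edge
First back edge: R → N.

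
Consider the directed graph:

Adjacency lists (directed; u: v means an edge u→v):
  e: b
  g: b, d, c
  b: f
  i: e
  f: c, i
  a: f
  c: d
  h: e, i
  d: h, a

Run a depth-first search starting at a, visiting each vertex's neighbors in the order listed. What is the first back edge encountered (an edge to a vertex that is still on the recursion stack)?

b->f

DFS from a (visiting each vertex's neighbors in the order listed); mark gray on enter, black on exit:
a gray
  f gray
    c gray
      d gray
        h gray
          e gray
            b gray
              b→f: f is gray → back edge
First back edge: b → f.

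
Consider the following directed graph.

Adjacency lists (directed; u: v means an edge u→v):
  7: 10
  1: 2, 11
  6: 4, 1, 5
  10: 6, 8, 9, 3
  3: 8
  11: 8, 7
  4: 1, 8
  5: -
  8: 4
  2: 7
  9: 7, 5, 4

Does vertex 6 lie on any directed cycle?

Yes

6 is on a cycle iff 6 can reach itself via ≥1 edge.
6 → 1 → 2 → 7 → 10 → 6 — yes.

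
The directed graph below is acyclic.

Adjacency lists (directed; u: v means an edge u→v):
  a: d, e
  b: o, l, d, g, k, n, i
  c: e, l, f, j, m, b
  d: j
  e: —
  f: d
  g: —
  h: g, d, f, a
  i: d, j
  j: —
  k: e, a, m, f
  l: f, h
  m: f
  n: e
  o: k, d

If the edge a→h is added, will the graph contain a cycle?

Adding a→h creates a cycle iff h can already reach a.
Path from h: h → a.
So h → … → a → h is a cycle.

Yes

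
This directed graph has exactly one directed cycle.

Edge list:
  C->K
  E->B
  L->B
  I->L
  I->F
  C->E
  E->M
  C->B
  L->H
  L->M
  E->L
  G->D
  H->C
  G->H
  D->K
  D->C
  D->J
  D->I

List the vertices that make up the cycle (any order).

C, E, H, L

DFS with gray/black marking from H:
H gray
  C gray
    E gray
      B gray
      B black
      L gray
        L→H: H is gray → back edge
Back edge closes the cycle H → C → E → L → H; its vertices are {C, E, H, L}.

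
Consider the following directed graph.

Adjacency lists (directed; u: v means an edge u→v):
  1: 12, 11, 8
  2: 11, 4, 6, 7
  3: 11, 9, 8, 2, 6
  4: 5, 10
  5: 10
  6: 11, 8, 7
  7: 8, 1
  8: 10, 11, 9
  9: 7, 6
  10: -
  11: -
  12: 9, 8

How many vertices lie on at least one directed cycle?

6

A vertex is on a directed cycle iff it belongs to a strongly connected component of size ≥ 2 (or has a self-loop).
The vertices on cycles are {1, 6, 7, 8, 9, 12} — 6 in total.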